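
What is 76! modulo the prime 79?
(78)! = (76)! × (77) × (78) ≡ -1 mod 79. So (76)! ≡ -1 × [(78)(77)]^(-1) ≡ 39 mod 79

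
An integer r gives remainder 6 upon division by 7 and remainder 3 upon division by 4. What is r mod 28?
M = 7 × 4 = 28. M₁ = 4, y₁ ≡ 2 mod 7. M₂ = 7, y₂ ≡ 3 mod 4. r = 6×4×2 + 3×7×3 ≡ 27 mod 28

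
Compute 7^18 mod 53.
By repeated squaring mod 53: 7^{1}≡7, 7^{2}≡49, 7^{4}≡16, 7^{8}≡44, 7^{16}≡28. Then 7^{18} = 7^{16+2} ≡ 28 × 49 ≡ 47 mod 53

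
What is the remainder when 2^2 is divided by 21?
2^{2} = 4 ≡ 4 mod 21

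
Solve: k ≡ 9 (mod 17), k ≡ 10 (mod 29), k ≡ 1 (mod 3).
M = 17 × 29 × 3 = 1479. M₁ = 87, y₁ ≡ 9 (mod 17). M₂ = 51, y₂ ≡ 4 (mod 29). M₃ = 493, y₃ ≡ 1 (mod 3). k = 9×87×9 + 10×51×4 + 1×493×1 ≡ 706 (mod 1479)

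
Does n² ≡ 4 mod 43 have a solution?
By Euler's criterion: 4^{21} ≡ 1 mod 43. Since this equals 1, 4 is a QR.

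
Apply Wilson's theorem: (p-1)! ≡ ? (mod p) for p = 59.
By Wilson's theorem, (58)! ≡ -1 ≡ 58 (mod 59)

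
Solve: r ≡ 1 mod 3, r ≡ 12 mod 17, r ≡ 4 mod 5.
M = 3 × 17 × 5 = 255. M₁ = 85, y₁ ≡ 1 mod 3. M₂ = 15, y₂ ≡ 8 mod 17. M₃ = 51, y₃ ≡ 1 mod 5. r = 1×85×1 + 12×15×8 + 4×51×1 ≡ 199 mod 255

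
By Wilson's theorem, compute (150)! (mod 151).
By Wilson's theorem, (150)! ≡ -1 ≡ 150 (mod 151)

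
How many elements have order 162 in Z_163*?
There are φ(163-1) = φ(162) = 54 primitive roots modulo 163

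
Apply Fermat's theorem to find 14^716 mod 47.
By Fermat: 14^{46} ≡ 1 mod 47. 716 ≡ 26 mod 46. So 14^{716} ≡ 14^{26} ≡ 18 mod 47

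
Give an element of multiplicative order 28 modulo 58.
3 has order 28 mod 58 since 3^{28} ≡ 1 mod 58 and no smaller power works.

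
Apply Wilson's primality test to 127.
(126)! mod 127 = 126. Since 126 ≡ -1 mod 127, 127 is prime.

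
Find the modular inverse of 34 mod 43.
Since 43 is prime, by Fermat 34^(-1) ≡ 34^{41} ≡ 19 (mod 43). Verify: 34 × 19 = 646 ≡ 1 (mod 43)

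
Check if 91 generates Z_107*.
ord_107(91) divides 106. For each prime q|106: 91^{53}≡106, 91^{2}≡42, none ≡ 1. So 91 has order 106 and is a primitive root mod 107.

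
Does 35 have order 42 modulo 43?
35^{7} ≡ 1 (mod 43) and 7 < 42, so ord_43(35) = 7 ≠ 42 and 35 is not a primitive root.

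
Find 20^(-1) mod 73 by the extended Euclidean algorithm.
Extended GCD: 20(11) + 73(-3) = 1. So 20^(-1) ≡ 11 mod 73. Verify: 20 × 11 = 220 ≡ 1 mod 73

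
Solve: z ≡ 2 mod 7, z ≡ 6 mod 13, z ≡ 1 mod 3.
M = 7 × 13 × 3 = 273. M₁ = 39, y₁ ≡ 2 mod 7. M₂ = 21, y₂ ≡ 5 mod 13. M₃ = 91, y₃ ≡ 1 mod 3. z = 2×39×2 + 6×21×5 + 1×91×1 ≡ 58 mod 273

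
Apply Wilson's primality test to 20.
(19)! mod 20 = 0. Since 0 ≢ -1 (mod 20), 20 is not prime.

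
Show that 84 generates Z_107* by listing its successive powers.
84^1, 84^2, ..., 84^{106} mod 107: [84, 101, 31, 36, 28, 105, 46, 12, 45, 35, 51, 4, 15, 83, 17, 37, 5, 99, 77, 48, 73, 33, 97, 16, 60, 11, 68, 41, 20, 75, 94, 85, 78, 25, 67, 64, 26, 44, 58, 57, 80, 86, 55, 19, 98, 100, 54, 42, 104, 69, 18, 14, 106, 23, 6, 76, 71, 79, 2, 61, 95, 62, 72, 56, 103, 92, 24, 90, 70, 102, 8, 30, 59, 34, 74, 10, 91, 47, 96, 39, 66, 87, 32, 13, 22, 29, 82, 40, 43, 81, 63, 49, 50, 27, 21, 52, 88, 9, 7, 53, 65, 3, 38, 89, 93, 1]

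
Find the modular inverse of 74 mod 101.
Since 101 is prime, by Fermat 74^(-1) ≡ 74^{99} ≡ 86 (mod 101). Verify: 74 × 86 = 6364 ≡ 1 (mod 101)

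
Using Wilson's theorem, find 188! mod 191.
(190)! = (188)! × (189) × (190) ≡ -1 mod 191. So (188)! ≡ -1 × [(190)(189)]^(-1) ≡ 95 mod 191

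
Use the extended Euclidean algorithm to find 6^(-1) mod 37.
Extended GCD: 6(-6) + 37(1) = 1. So 6^(-1) ≡ -6 ≡ 31 mod 37. Verify: 6 × 31 = 186 ≡ 1 mod 37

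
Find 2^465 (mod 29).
Using Fermat: 2^{28} ≡ 1 (mod 29). 465 ≡ 17 (mod 28). So 2^{465} ≡ 2^{17} ≡ 21 (mod 29)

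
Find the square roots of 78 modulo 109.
The square roots of 78 mod 109 are 80 and 29. Verify: 80² = 6400 ≡ 78 mod 109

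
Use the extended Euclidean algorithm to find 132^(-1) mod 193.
Extended GCD: 132(-19) + 193(13) = 1. So 132^(-1) ≡ -19 ≡ 174 mod 193. Verify: 132 × 174 = 22968 ≡ 1 mod 193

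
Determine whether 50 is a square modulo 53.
By Euler's criterion: 50^{26} ≡ 52 mod 53. Since this equals -1 (≡ 52), 50 is not a QR.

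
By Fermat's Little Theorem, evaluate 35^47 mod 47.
By Fermat: 35^{46} ≡ 1 (mod 47). So 35^{47} = 35^{46} · 35^{1} ≡ 35^{1} ≡ 35 (mod 47)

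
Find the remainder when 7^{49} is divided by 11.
By Fermat: 7^{10} ≡ 1 mod 11. 49 = 4×10 + 9. So 7^{49} ≡ 7^{9} ≡ 8 mod 11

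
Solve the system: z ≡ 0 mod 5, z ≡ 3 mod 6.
M = 5 × 6 = 30. M₁ = 6, y₁ ≡ 1 mod 5. M₂ = 5, y₂ ≡ 5 mod 6. z = 0×6×1 + 3×5×5 ≡ 15 mod 30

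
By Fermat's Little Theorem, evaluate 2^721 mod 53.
By Fermat: 2^{52} ≡ 1 mod 53. 721 ≡ 45 mod 52. So 2^{721} ≡ 2^{45} ≡ 41 mod 53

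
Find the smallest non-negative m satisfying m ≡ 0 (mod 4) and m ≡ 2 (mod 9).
M = 4 × 9 = 36. M₁ = 9, y₁ ≡ 1 (mod 4). M₂ = 4, y₂ ≡ 7 (mod 9). m = 0×9×1 + 2×4×7 ≡ 20 (mod 36)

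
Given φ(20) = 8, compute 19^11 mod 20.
By Euler: 19^{8} ≡ 1 (mod 20) since gcd(19, 20) = 1. 11 = 1×8 + 3. So 19^{11} ≡ 19^{3} ≡ 19 (mod 20)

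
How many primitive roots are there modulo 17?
A prime p has φ(p-1) primitive roots; here φ(16) = 8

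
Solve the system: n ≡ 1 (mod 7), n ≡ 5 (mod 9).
M = 7 × 9 = 63. M₁ = 9, y₁ ≡ 4 (mod 7). M₂ = 7, y₂ ≡ 4 (mod 9). n = 1×9×4 + 5×7×4 ≡ 50 (mod 63)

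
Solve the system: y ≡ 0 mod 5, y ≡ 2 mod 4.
M = 5 × 4 = 20. M₁ = 4, y₁ ≡ 4 mod 5. M₂ = 5, y₂ ≡ 1 mod 4. y = 0×4×4 + 2×5×1 ≡ 10 mod 20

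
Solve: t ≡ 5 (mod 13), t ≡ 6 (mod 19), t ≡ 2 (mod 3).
M = 13 × 19 × 3 = 741. M₁ = 57, y₁ ≡ 8 (mod 13). M₂ = 39, y₂ ≡ 1 (mod 19). M₃ = 247, y₃ ≡ 1 (mod 3). t = 5×57×8 + 6×39×1 + 2×247×1 ≡ 44 (mod 741)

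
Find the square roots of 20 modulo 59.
The square roots of 20 mod 59 are 16 and 43. Verify: 16² = 256 ≡ 20 mod 59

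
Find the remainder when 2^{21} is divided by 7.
By Fermat: 2^{6} ≡ 1 mod 7. 21 = 3×6 + 3. So 2^{21} ≡ 2^{3} ≡ 1 mod 7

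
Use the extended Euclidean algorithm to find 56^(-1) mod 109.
Extended GCD: 56(37) + 109(-19) = 1. So 56^(-1) ≡ 37 (mod 109). Verify: 56 × 37 = 2072 ≡ 1 (mod 109)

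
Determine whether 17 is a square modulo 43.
By Euler's criterion: 17^{21} ≡ 1 mod 43. Since this equals 1, 17 is a QR.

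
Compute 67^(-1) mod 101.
Since 101 is prime, by Fermat 67^(-1) ≡ 67^{99} ≡ 98 mod 101. Verify: 67 × 98 = 6566 ≡ 1 mod 101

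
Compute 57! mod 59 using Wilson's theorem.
(58)! = (57)! × (58) ≡ -1 mod 59. So (57)! ≡ -1 × (58)^(-1) ≡ (-1)×(-1) = 1 mod 59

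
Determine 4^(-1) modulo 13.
Since 13 is prime, by Fermat 4^(-1) ≡ 4^{11} ≡ 10 mod 13. Verify: 4 × 10 = 40 ≡ 1 mod 13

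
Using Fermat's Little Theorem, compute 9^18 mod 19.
By Fermat's Little Theorem, 9^{18} ≡ 1 (mod 19) since 19 is prime and gcd(9, 19) = 1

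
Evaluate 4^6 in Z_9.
By repeated squaring (mod 9): 4^{1}≡4, 4^{2}≡7, 4^{4}≡4. Then 4^{6} = 4^{4+2} ≡ 4 × 7 ≡ 1 (mod 9)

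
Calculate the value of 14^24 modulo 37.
By repeated squaring mod 37: 14^{1}≡14, 14^{2}≡11, 14^{4}≡10, 14^{8}≡26, 14^{16}≡10. Then 14^{24} = 14^{16+8} ≡ 10 × 26 ≡ 1 mod 37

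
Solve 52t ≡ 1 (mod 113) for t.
Since 113 is prime, by Fermat 52^(-1) ≡ 52^{111} ≡ 50 (mod 113). Verify: 52 × 50 = 2600 ≡ 1 (mod 113)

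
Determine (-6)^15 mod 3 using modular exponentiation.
By repeated squaring mod 3: (-6)^{1}≡0, (-6)^{2}≡0, (-6)^{4}≡0, (-6)^{8}≡0. Then (-6)^{15} = (-6)^{8+4+2+1} ≡ 0 × 0 × 0 × 0 ≡ 0 mod 3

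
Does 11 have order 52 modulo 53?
11^{26} ≡ 1 (mod 53) and 26 < 52, so ord_53(11) = 26 ≠ 52 and 11 is not a primitive root.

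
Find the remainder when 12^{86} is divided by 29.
By Fermat: 12^{28} ≡ 1 (mod 29). 86 = 3×28 + 2. So 12^{86} ≡ 12^{2} ≡ 28 (mod 29)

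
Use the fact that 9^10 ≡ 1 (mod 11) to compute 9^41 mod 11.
By Fermat: 9^{10} ≡ 1 (mod 11). 41 = 4×10 + 1. So 9^{41} ≡ 9^{1} ≡ 9 (mod 11)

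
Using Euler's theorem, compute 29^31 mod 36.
By Euler: 29^{12} ≡ 1 mod 36 since gcd(29, 36) = 1. 31 = 2×12 + 7. So 29^{31} ≡ 29^{7} ≡ 29 mod 36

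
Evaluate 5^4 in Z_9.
5^{4} = 625 ≡ 4 (mod 9)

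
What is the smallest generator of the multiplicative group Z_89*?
g = 3. For each prime q|88: 3^{44}≡88, 3^{8}≡64, none ≡ 1, so ord_89(3) = 88 and 3 is a primitive root.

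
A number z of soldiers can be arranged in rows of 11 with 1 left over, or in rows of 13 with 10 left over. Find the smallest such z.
M = 11 × 13 = 143. M₁ = 13, y₁ ≡ 6 (mod 11). M₂ = 11, y₂ ≡ 6 (mod 13). z = 1×13×6 + 10×11×6 ≡ 23 (mod 143)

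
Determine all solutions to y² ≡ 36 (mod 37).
The square roots of 36 mod 37 are 6 and 31. Verify: 6² = 36 ≡ 36 (mod 37)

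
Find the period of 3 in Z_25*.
Powers of 3 mod 25: 3^1≡3, 3^2≡9, 3^3≡2, 3^4≡6, 3^5≡18, 3^6≡4, 3^7≡12, 3^8≡11, 3^9≡8, 3^10≡24, 3^11≡22, 3^12≡16, 3^13≡23, 3^14≡19, 3^15≡7, 3^16≡21, 3^17≡13, 3^18≡14, 3^19≡17, 3^20≡1. So the order of 3 is 20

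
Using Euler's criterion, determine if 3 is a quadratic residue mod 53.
By Euler's criterion: 3^{26} ≡ 52 (mod 53). Since this equals -1 (≡ 52), 3 is not a QR.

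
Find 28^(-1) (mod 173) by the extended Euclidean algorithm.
Extended GCD: 28(68) + 173(-11) = 1. So 28^(-1) ≡ 68 (mod 173). Verify: 28 × 68 = 1904 ≡ 1 (mod 173)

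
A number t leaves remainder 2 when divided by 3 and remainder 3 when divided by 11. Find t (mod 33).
M = 3 × 11 = 33. M₁ = 11, y₁ ≡ 2 (mod 3). M₂ = 3, y₂ ≡ 4 (mod 11). t = 2×11×2 + 3×3×4 ≡ 14 (mod 33)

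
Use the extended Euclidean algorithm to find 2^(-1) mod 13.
Extended GCD: 2(-6) + 13(1) = 1. So 2^(-1) ≡ -6 ≡ 7 (mod 13). Verify: 2 × 7 = 14 ≡ 1 (mod 13)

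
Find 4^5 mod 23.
By repeated squaring mod 23: 4^{1}≡4, 4^{2}≡16, 4^{4}≡3. Then 4^{5} = 4^{4+1} ≡ 3 × 4 ≡ 12 mod 23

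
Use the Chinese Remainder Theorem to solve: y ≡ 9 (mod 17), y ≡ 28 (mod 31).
M = 17 × 31 = 527. M₁ = 31, y₁ ≡ 11 (mod 17). M₂ = 17, y₂ ≡ 11 (mod 31). y = 9×31×11 + 28×17×11 ≡ 400 (mod 527)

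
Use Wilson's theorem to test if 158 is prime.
(157)! mod 158 = 0. Since 0 ≢ -1 mod 158, 158 is not prime.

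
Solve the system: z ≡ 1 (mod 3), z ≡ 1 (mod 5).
M = 3 × 5 = 15. M₁ = 5, y₁ ≡ 2 (mod 3). M₂ = 3, y₂ ≡ 2 (mod 5). z = 1×5×2 + 1×3×2 ≡ 1 (mod 15)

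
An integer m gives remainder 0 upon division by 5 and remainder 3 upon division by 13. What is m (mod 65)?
M = 5 × 13 = 65. M₁ = 13, y₁ ≡ 2 (mod 5). M₂ = 5, y₂ ≡ 8 (mod 13). m = 0×13×2 + 3×5×8 ≡ 55 (mod 65)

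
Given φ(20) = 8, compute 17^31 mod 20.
By Euler: 17^{8} ≡ 1 mod 20 since gcd(17, 20) = 1. 31 = 3×8 + 7. So 17^{31} ≡ 17^{7} ≡ 13 mod 20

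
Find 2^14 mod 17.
By repeated squaring mod 17: 2^{1}≡2, 2^{2}≡4, 2^{4}≡16, 2^{8}≡1. Then 2^{14} = 2^{8+4+2} ≡ 1 × 16 × 4 ≡ 13 mod 17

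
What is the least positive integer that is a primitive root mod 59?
g = 2. For each prime q|58: 2^{29}≡58, 2^{2}≡4, none ≡ 1, so ord_59(2) = 58 and 2 is a primitive root.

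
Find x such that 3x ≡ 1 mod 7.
Since 7 is prime, by Fermat 3^(-1) ≡ 3^{5} ≡ 5 mod 7. Verify: 3 × 5 = 15 ≡ 1 mod 7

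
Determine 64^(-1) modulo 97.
Since 97 is prime, by Fermat 64^(-1) ≡ 64^{95} ≡ 47 mod 97. Verify: 64 × 47 = 3008 ≡ 1 mod 97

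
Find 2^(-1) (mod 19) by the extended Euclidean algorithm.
Extended GCD: 2(-9) + 19(1) = 1. So 2^(-1) ≡ -9 ≡ 10 (mod 19). Verify: 2 × 10 = 20 ≡ 1 (mod 19)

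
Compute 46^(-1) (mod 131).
Since 131 is prime, by Fermat 46^(-1) ≡ 46^{129} ≡ 94 (mod 131). Verify: 46 × 94 = 4324 ≡ 1 (mod 131)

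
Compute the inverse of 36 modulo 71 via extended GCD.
Extended GCD: 36(2) + 71(-1) = 1. So 36^(-1) ≡ 2 mod 71. Verify: 36 × 2 = 72 ≡ 1 mod 71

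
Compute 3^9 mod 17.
By repeated squaring (mod 17): 3^{1}≡3, 3^{2}≡9, 3^{4}≡13, 3^{8}≡16. Then 3^{9} = 3^{8+1} ≡ 16 × 3 ≡ 14 (mod 17)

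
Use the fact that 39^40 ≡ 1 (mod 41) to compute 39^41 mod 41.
By Fermat: 39^{40} ≡ 1 (mod 41). So 39^{41} = 39^{40} · 39^{1} ≡ 39^{1} ≡ 39 (mod 41)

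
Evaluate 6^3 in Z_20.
6^{3} = 216 ≡ 16 mod 20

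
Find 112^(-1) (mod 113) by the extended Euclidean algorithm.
Extended GCD: 112(-1) + 113(1) = 1. So 112^(-1) ≡ -1 ≡ 112 (mod 113). Verify: 112 × 112 = 12544 ≡ 1 (mod 113)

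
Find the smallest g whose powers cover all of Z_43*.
g = 3. For each prime q|42: 3^{21}≡42, 3^{14}≡36, 3^{6}≡41, none ≡ 1, so ord_43(3) = 42 and 3 is a primitive root.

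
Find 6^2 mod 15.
6^{2} = 36 ≡ 6 mod 15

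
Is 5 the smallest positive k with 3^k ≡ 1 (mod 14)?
Powers of 3 mod 14: 3^1≡3, 3^2≡9, 3^3≡13, 3^4≡11, 3^5≡5, 3^6≡1. 3^5≡5≢1, so ord ≠ 5. No, the actual order is 6.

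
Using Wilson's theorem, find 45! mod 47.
(46)! = (45)! × (46) ≡ -1 (mod 47). So (45)! ≡ -1 × (46)^(-1) ≡ (-1)×(-1) = 1 (mod 47)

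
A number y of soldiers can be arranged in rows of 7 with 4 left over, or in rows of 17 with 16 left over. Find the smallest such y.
M = 7 × 17 = 119. M₁ = 17, y₁ ≡ 5 (mod 7). M₂ = 7, y₂ ≡ 5 (mod 17). y = 4×17×5 + 16×7×5 ≡ 67 (mod 119)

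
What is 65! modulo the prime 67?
(66)! = (65)! × (66) ≡ -1 (mod 67). So (65)! ≡ -1 × (66)^(-1) ≡ (-1)×(-1) = 1 (mod 67)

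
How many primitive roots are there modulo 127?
A prime p has φ(p-1) primitive roots; here φ(126) = 36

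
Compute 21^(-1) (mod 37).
Since 37 is prime, by Fermat 21^(-1) ≡ 21^{35} ≡ 30 (mod 37). Verify: 21 × 30 = 630 ≡ 1 (mod 37)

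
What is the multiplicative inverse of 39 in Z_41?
Since 41 is prime, by Fermat 39^(-1) ≡ 39^{39} ≡ 20 (mod 41). Verify: 39 × 20 = 780 ≡ 1 (mod 41)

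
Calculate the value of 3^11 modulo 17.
By repeated squaring mod 17: 3^{1}≡3, 3^{2}≡9, 3^{4}≡13, 3^{8}≡16. Then 3^{11} = 3^{8+2+1} ≡ 16 × 9 × 3 ≡ 7 mod 17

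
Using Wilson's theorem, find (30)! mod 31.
By Wilson's theorem, (30)! ≡ -1 ≡ 30 mod 31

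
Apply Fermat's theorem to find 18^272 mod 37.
By Fermat: 18^{36} ≡ 1 mod 37. 272 ≡ 20 mod 36. So 18^{272} ≡ 18^{20} ≡ 9 mod 37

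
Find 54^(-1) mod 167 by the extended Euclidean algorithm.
Extended GCD: 54(-34) + 167(11) = 1. So 54^(-1) ≡ -34 ≡ 133 mod 167. Verify: 54 × 133 = 7182 ≡ 1 mod 167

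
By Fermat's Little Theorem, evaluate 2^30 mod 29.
By Fermat: 2^{28} ≡ 1 mod 29. So 2^{30} = 2^{28} · 2^{2} ≡ 2^{2} ≡ 4 mod 29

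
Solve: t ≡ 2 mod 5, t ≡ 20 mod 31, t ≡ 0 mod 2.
M = 5 × 31 × 2 = 310. M₁ = 62, y₁ ≡ 3 mod 5. M₂ = 10, y₂ ≡ 28 mod 31. M₃ = 155, y₃ ≡ 1 mod 2. t = 2×62×3 + 20×10×28 + 0×155×1 ≡ 82 mod 310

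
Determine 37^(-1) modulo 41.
Since 41 is prime, by Fermat 37^(-1) ≡ 37^{39} ≡ 10 (mod 41). Verify: 37 × 10 = 370 ≡ 1 (mod 41)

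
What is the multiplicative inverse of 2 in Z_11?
Since 11 is prime, by Fermat 2^(-1) ≡ 2^{9} ≡ 6 (mod 11). Verify: 2 × 6 = 12 ≡ 1 (mod 11)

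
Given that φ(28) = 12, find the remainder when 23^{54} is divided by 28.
By Euler: 23^{12} ≡ 1 mod 28 since gcd(23, 28) = 1. 54 = 4×12 + 6. So 23^{54} ≡ 23^{6} ≡ 1 mod 28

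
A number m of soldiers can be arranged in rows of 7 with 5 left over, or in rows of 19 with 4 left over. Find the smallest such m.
M = 7 × 19 = 133. M₁ = 19, y₁ ≡ 3 (mod 7). M₂ = 7, y₂ ≡ 11 (mod 19). m = 5×19×3 + 4×7×11 ≡ 61 (mod 133)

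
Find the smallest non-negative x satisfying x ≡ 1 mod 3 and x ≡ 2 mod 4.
M = 3 × 4 = 12. M₁ = 4, y₁ ≡ 1 mod 3. M₂ = 3, y₂ ≡ 3 mod 4. x = 1×4×1 + 2×3×3 ≡ 10 mod 12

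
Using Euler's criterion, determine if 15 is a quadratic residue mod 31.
By Euler's criterion: 15^{15} ≡ 30 mod 31. Since this equals -1 (≡ 30), 15 is not a QR.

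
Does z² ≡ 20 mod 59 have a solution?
By Euler's criterion: 20^{29} ≡ 1 mod 59. Since this equals 1, 20 is a QR.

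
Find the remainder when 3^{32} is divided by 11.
By Fermat: 3^{10} ≡ 1 (mod 11). 32 = 3×10 + 2. So 3^{32} ≡ 3^{2} ≡ 9 (mod 11)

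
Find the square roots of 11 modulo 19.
The square roots of 11 mod 19 are 7 and 12. Verify: 7² = 49 ≡ 11 (mod 19)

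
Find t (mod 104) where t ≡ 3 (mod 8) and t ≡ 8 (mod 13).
M = 8 × 13 = 104. M₁ = 13, y₁ ≡ 5 (mod 8). M₂ = 8, y₂ ≡ 5 (mod 13). t = 3×13×5 + 8×8×5 ≡ 99 (mod 104)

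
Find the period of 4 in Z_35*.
Powers of 4 mod 35: 4^1≡4, 4^2≡16, 4^3≡29, 4^4≡11, 4^5≡9, 4^6≡1. ord_35(4) = 6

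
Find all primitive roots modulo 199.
There are φ(198) = 60 primitive roots mod 199: {3, 6, 15, 22, 30, 34, 38, 39, 41, 44, 48, 54, 68, 69, 71, 73, 75, 77, 84, 87, 95, 97, 99, 105, 108, 110, 113, 118, 119, 120, 127, 129, 133, 134, 142, 143, 146, 148, 149, 150, 152, 153, 154, 163, 164, 166, 167, 168, 170, 173, 176, 179, 183, 185, 186, 189, 190, 192, 195, 197}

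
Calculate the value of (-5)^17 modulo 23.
By repeated squaring (mod 23): (-5)^{1}≡18, (-5)^{2}≡2, (-5)^{4}≡4, (-5)^{8}≡16, (-5)^{16}≡3. Then (-5)^{17} = (-5)^{16+1} ≡ 3 × 18 ≡ 8 (mod 23)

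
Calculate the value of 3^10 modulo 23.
By repeated squaring mod 23: 3^{1}≡3, 3^{2}≡9, 3^{4}≡12, 3^{8}≡6. Then 3^{10} = 3^{8+2} ≡ 6 × 9 ≡ 8 mod 23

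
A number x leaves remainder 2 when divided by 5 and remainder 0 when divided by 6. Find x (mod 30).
M = 5 × 6 = 30. M₁ = 6, y₁ ≡ 1 (mod 5). M₂ = 5, y₂ ≡ 5 (mod 6). x = 2×6×1 + 0×5×5 ≡ 12 (mod 30)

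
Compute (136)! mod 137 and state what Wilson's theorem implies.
(136)! mod 137 = 136. Since this equals -1 (mod 137), Wilson confirms 137 is prime.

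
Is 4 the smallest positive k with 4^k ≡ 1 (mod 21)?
Powers of 4 mod 21: 4^1≡4, 4^2≡16, 4^3≡1. Already 4^3≡1, so the order is 3 < 4. No, the actual order is 3.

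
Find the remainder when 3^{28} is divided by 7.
By Fermat: 3^{6} ≡ 1 mod 7. 28 = 4×6 + 4. So 3^{28} ≡ 3^{4} ≡ 4 mod 7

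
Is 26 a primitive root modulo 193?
ord_193(26) divides 192. For each prime q|192: 26^{96}≡192, 26^{64}≡84, none ≡ 1. So 26 has order 192 and is a primitive root mod 193.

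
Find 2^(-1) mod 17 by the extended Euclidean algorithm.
Extended GCD: 2(-8) + 17(1) = 1. So 2^(-1) ≡ -8 ≡ 9 mod 17. Verify: 2 × 9 = 18 ≡ 1 mod 17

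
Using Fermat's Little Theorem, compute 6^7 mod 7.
By Fermat: 6^{6} ≡ 1 (mod 7). So 6^{7} = 6^{6} · 6^{1} ≡ 6^{1} ≡ 6 (mod 7)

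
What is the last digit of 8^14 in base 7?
Using Fermat: 8^{6} ≡ 1 mod 7. 14 ≡ 2 mod 6. So 8^{14} ≡ 8^{2} ≡ 1 mod 7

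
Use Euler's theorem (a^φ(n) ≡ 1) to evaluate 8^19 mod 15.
By Euler: 8^{8} ≡ 1 (mod 15) since gcd(8, 15) = 1. 19 = 2×8 + 3. So 8^{19} ≡ 8^{3} ≡ 2 (mod 15)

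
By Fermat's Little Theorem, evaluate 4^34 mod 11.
By Fermat: 4^{10} ≡ 1 mod 11. 34 = 3×10 + 4. So 4^{34} ≡ 4^{4} ≡ 3 mod 11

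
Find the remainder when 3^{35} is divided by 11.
By Fermat: 3^{10} ≡ 1 (mod 11). 35 = 3×10 + 5. So 3^{35} ≡ 3^{5} ≡ 1 (mod 11)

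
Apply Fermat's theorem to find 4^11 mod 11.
By Fermat: 4^{10} ≡ 1 mod 11. So 4^{11} = 4^{10} · 4^{1} ≡ 4^{1} ≡ 4 mod 11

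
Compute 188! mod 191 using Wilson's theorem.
(190)! = (188)! × (189) × (190) ≡ -1 mod 191. So (188)! ≡ -1 × [(190)(189)]^(-1) ≡ 95 mod 191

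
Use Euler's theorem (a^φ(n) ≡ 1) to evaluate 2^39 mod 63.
By Euler: 2^{36} ≡ 1 mod 63 since gcd(2, 63) = 1. 39 = 1×36 + 3. So 2^{39} ≡ 2^{3} ≡ 8 mod 63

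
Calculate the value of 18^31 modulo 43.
By repeated squaring (mod 43): 18^{1}≡18, 18^{2}≡23, 18^{4}≡13, 18^{8}≡40, 18^{16}≡9. Then 18^{31} = 18^{16+8+4+2+1} ≡ 9 × 40 × 13 × 23 × 18 ≡ 26 (mod 43)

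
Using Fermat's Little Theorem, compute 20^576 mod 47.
By Fermat: 20^{46} ≡ 1 (mod 47). 576 ≡ 24 (mod 46). So 20^{576} ≡ 20^{24} ≡ 27 (mod 47)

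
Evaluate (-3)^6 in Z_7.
Using Fermat: (-3)^{6} ≡ 1 (mod 7). 6 ≡ 0 (mod 6). So (-3)^{6} ≡ (-3)^{0} ≡ 1 (mod 7)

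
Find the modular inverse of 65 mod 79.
Since 79 is prime, by Fermat 65^(-1) ≡ 65^{77} ≡ 62 (mod 79). Verify: 65 × 62 = 4030 ≡ 1 (mod 79)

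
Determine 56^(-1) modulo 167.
Since 167 is prime, by Fermat 56^(-1) ≡ 56^{165} ≡ 3 (mod 167). Verify: 56 × 3 = 168 ≡ 1 (mod 167)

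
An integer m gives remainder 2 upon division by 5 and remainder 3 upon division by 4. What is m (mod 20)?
M = 5 × 4 = 20. M₁ = 4, y₁ ≡ 4 (mod 5). M₂ = 5, y₂ ≡ 1 (mod 4). m = 2×4×4 + 3×5×1 ≡ 7 (mod 20)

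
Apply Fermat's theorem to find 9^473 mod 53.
By Fermat: 9^{52} ≡ 1 mod 53. 473 ≡ 5 mod 52. So 9^{473} ≡ 9^{5} ≡ 7 mod 53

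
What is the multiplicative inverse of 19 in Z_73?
Since 73 is prime, by Fermat 19^(-1) ≡ 19^{71} ≡ 50 (mod 73). Verify: 19 × 50 = 950 ≡ 1 (mod 73)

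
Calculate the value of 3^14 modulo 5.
Using Fermat: 3^{4} ≡ 1 mod 5. 14 ≡ 2 mod 4. So 3^{14} ≡ 3^{2} ≡ 4 mod 5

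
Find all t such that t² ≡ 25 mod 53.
The square roots of 25 mod 53 are 5 and 48. Verify: 5² = 25 ≡ 25 mod 53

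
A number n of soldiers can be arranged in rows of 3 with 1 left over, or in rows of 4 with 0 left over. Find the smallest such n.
M = 3 × 4 = 12. M₁ = 4, y₁ ≡ 1 (mod 3). M₂ = 3, y₂ ≡ 3 (mod 4). n = 1×4×1 + 0×3×3 ≡ 4 (mod 12)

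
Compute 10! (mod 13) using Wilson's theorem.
(12)! = (10)! × (11) × (12) ≡ -1 (mod 13). So (10)! ≡ -1 × [(12)(11)]^(-1) ≡ 6 (mod 13)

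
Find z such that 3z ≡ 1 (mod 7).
Since 7 is prime, by Fermat 3^(-1) ≡ 3^{5} ≡ 5 (mod 7). Verify: 3 × 5 = 15 ≡ 1 (mod 7)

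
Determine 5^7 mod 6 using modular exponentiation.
By repeated squaring mod 6: 5^{1}≡5, 5^{2}≡1, 5^{4}≡1. Then 5^{7} = 5^{4+2+1} ≡ 1 × 1 × 5 ≡ 5 mod 6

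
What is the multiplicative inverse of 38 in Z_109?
Since 109 is prime, by Fermat 38^(-1) ≡ 38^{107} ≡ 66 mod 109. Verify: 38 × 66 = 2508 ≡ 1 mod 109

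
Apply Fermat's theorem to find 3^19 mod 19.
By Fermat: 3^{18} ≡ 1 mod 19. So 3^{19} = 3^{18} · 3^{1} ≡ 3^{1} ≡ 3 mod 19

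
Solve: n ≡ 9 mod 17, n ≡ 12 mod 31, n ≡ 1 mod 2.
M = 17 × 31 × 2 = 1054. M₁ = 62, y₁ ≡ 14 mod 17. M₂ = 34, y₂ ≡ 21 mod 31. M₃ = 527, y₃ ≡ 1 mod 2. n = 9×62×14 + 12×34×21 + 1×527×1 ≡ 43 mod 1054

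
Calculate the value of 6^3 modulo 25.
6^{3} = 216 ≡ 16 mod 25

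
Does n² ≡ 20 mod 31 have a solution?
By Euler's criterion: 20^{15} ≡ 1 mod 31. Since this equals 1, 20 is a QR.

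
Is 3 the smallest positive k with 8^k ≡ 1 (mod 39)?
Powers of 8 mod 39: 8^1≡8, 8^2≡25, 8^3≡5, 8^4≡1. 8^3≡5≢1, so ord ≠ 3. No, the actual order is 4.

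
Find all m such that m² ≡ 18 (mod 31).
The square roots of 18 mod 31 are 7 and 24. Verify: 7² = 49 ≡ 18 (mod 31)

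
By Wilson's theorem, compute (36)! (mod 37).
By Wilson's theorem, (36)! ≡ -1 ≡ 36 (mod 37)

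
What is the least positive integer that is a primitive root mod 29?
g = 2. For each prime q|28: 2^{14}≡28, 2^{4}≡16, none ≡ 1, so ord_29(2) = 28 and 2 is a primitive root.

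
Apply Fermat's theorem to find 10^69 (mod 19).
By Fermat: 10^{18} ≡ 1 (mod 19). 69 = 3×18 + 15. So 10^{69} ≡ 10^{15} ≡ 8 (mod 19)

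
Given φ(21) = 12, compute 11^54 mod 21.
By Euler: 11^{12} ≡ 1 mod 21 since gcd(11, 21) = 1. 54 = 4×12 + 6. So 11^{54} ≡ 11^{6} ≡ 1 mod 21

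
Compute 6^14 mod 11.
Using Fermat: 6^{10} ≡ 1 mod 11. 14 ≡ 4 mod 10. So 6^{14} ≡ 6^{4} ≡ 9 mod 11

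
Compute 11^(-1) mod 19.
Since 19 is prime, by Fermat 11^(-1) ≡ 11^{17} ≡ 7 mod 19. Verify: 11 × 7 = 77 ≡ 1 mod 19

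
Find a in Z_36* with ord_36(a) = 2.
19 has order 2 mod 36 since 19^{2} ≡ 1 (mod 36) and no smaller power works.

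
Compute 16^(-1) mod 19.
Since 19 is prime, by Fermat 16^(-1) ≡ 16^{17} ≡ 6 mod 19. Verify: 16 × 6 = 96 ≡ 1 mod 19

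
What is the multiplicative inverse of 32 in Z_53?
Since 53 is prime, by Fermat 32^(-1) ≡ 32^{51} ≡ 5 mod 53. Verify: 32 × 5 = 160 ≡ 1 mod 53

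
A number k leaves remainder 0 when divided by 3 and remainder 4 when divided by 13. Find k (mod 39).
M = 3 × 13 = 39. M₁ = 13, y₁ ≡ 1 (mod 3). M₂ = 3, y₂ ≡ 9 (mod 13). k = 0×13×1 + 4×3×9 ≡ 30 (mod 39)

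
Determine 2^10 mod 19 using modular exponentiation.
By repeated squaring mod 19: 2^{1}≡2, 2^{2}≡4, 2^{4}≡16, 2^{8}≡9. Then 2^{10} = 2^{8+2} ≡ 9 × 4 ≡ 17 mod 19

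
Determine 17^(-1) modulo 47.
Since 47 is prime, by Fermat 17^(-1) ≡ 17^{45} ≡ 36 mod 47. Verify: 17 × 36 = 612 ≡ 1 mod 47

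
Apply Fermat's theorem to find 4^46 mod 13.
By Fermat: 4^{12} ≡ 1 mod 13. 46 = 3×12 + 10. So 4^{46} ≡ 4^{10} ≡ 9 mod 13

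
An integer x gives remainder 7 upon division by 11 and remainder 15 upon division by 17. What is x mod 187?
M = 11 × 17 = 187. M₁ = 17, y₁ ≡ 2 mod 11. M₂ = 11, y₂ ≡ 14 mod 17. x = 7×17×2 + 15×11×14 ≡ 117 mod 187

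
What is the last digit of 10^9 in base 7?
Using Fermat: 10^{6} ≡ 1 (mod 7). 9 ≡ 3 (mod 6). So 10^{9} ≡ 10^{3} ≡ 6 (mod 7)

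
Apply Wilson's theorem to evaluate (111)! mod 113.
(112)! = (111)! × (112) ≡ -1 mod 113. So (111)! ≡ -1 × (112)^(-1) ≡ (-1)×(-1) = 1 mod 113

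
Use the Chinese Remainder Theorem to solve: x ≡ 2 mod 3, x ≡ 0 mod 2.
M = 3 × 2 = 6. M₁ = 2, y₁ ≡ 2 mod 3. M₂ = 3, y₂ ≡ 1 mod 2. x = 2×2×2 + 0×3×1 ≡ 2 mod 6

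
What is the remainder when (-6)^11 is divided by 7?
Using Fermat: (-6)^{6} ≡ 1 mod 7. 11 ≡ 5 mod 6. So (-6)^{11} ≡ (-6)^{5} ≡ 1 mod 7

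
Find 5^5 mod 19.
By repeated squaring mod 19: 5^{1}≡5, 5^{2}≡6, 5^{4}≡17. Then 5^{5} = 5^{4+1} ≡ 17 × 5 ≡ 9 mod 19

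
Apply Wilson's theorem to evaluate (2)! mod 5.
(4)! = (2)! × (3) × (4) ≡ -1 mod 5. So (2)! ≡ -1 × [(4)(3)]^(-1) ≡ 2 mod 5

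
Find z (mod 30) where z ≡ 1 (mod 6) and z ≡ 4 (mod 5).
M = 6 × 5 = 30. M₁ = 5, y₁ ≡ 5 (mod 6). M₂ = 6, y₂ ≡ 1 (mod 5). z = 1×5×5 + 4×6×1 ≡ 19 (mod 30)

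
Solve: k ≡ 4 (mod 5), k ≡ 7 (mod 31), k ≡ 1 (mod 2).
M = 5 × 31 × 2 = 310. M₁ = 62, y₁ ≡ 3 (mod 5). M₂ = 10, y₂ ≡ 28 (mod 31). M₃ = 155, y₃ ≡ 1 (mod 2). k = 4×62×3 + 7×10×28 + 1×155×1 ≡ 69 (mod 310)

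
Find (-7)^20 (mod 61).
By repeated squaring (mod 61): (-7)^{1}≡54, (-7)^{2}≡49, (-7)^{4}≡22, (-7)^{8}≡57, (-7)^{16}≡16. Then (-7)^{20} = (-7)^{16+4} ≡ 16 × 22 ≡ 47 (mod 61)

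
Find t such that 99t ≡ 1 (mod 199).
Since 199 is prime, by Fermat 99^(-1) ≡ 99^{197} ≡ 197 (mod 199). Verify: 99 × 197 = 19503 ≡ 1 (mod 199)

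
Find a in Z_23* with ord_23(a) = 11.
2 has order 11 mod 23 since 2^{11} ≡ 1 (mod 23) and no smaller power works.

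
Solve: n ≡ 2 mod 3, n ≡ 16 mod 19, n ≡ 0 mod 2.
M = 3 × 19 × 2 = 114. M₁ = 38, y₁ ≡ 2 mod 3. M₂ = 6, y₂ ≡ 16 mod 19. M₃ = 57, y₃ ≡ 1 mod 2. n = 2×38×2 + 16×6×16 + 0×57×1 ≡ 92 mod 114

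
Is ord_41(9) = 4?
Powers of 9 mod 41: 9^1≡9, 9^2≡40, 9^3≡32, 9^4≡1. First k with 9^k≡1 is k=4. Yes, ord_41(9) = 4.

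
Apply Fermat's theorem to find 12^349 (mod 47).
By Fermat: 12^{46} ≡ 1 (mod 47). 349 ≡ 27 (mod 46). So 12^{349} ≡ 12^{27} ≡ 9 (mod 47)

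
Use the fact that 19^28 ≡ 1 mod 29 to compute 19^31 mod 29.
By Fermat: 19^{28} ≡ 1 mod 29. So 19^{31} = 19^{28} · 19^{3} ≡ 19^{3} ≡ 15 mod 29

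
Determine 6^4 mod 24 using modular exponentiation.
6^{4} = 1296 ≡ 0 (mod 24)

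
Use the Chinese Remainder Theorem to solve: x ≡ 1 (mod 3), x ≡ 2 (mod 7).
M = 3 × 7 = 21. M₁ = 7, y₁ ≡ 1 (mod 3). M₂ = 3, y₂ ≡ 5 (mod 7). x = 1×7×1 + 2×3×5 ≡ 16 (mod 21)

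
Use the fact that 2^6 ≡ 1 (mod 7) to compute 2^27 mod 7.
By Fermat: 2^{6} ≡ 1 (mod 7). 27 = 4×6 + 3. So 2^{27} ≡ 2^{3} ≡ 1 (mod 7)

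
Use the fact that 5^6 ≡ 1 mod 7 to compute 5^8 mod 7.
By Fermat: 5^{6} ≡ 1 mod 7. So 5^{8} = 5^{6} · 5^{2} ≡ 5^{2} ≡ 4 mod 7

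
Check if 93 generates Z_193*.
93^{96} ≡ 1 mod 193 and 96 < 192, so ord_193(93) = 96 ≠ 192 and 93 is not a primitive root.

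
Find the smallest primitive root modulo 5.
g = 2. Powers: [2, 4, 3, 1] generates all 4 non-zero residues.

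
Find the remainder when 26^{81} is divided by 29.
By Fermat: 26^{28} ≡ 1 (mod 29). 81 = 2×28 + 25. So 26^{81} ≡ 26^{25} ≡ 15 (mod 29)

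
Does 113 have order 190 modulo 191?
ord_191(113) divides 190. For each prime q|190: 113^{95}≡190, 113^{38}≡184, 113^{10}≡69, none ≡ 1. So 113 has order 190 and is a primitive root mod 191.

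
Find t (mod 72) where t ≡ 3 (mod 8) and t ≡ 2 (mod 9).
M = 8 × 9 = 72. M₁ = 9, y₁ ≡ 1 (mod 8). M₂ = 8, y₂ ≡ 8 (mod 9). t = 3×9×1 + 2×8×8 ≡ 11 (mod 72)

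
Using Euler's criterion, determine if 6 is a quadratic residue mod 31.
By Euler's criterion: 6^{15} ≡ 30 mod 31. Since this equals -1 (≡ 30), 6 is not a QR.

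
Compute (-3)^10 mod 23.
By repeated squaring mod 23: (-3)^{1}≡20, (-3)^{2}≡9, (-3)^{4}≡12, (-3)^{8}≡6. Then (-3)^{10} = (-3)^{8+2} ≡ 6 × 9 ≡ 8 mod 23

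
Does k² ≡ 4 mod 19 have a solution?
By Euler's criterion: 4^{9} ≡ 1 mod 19. Since this equals 1, 4 is a QR.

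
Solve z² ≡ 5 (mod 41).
The square roots of 5 mod 41 are 28 and 13. Verify: 28² = 784 ≡ 5 (mod 41)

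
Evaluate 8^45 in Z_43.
Using Fermat: 8^{42} ≡ 1 mod 43. 45 ≡ 3 mod 42. So 8^{45} ≡ 8^{3} ≡ 39 mod 43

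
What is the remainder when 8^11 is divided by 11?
Using Fermat: 8^{10} ≡ 1 mod 11. 11 ≡ 1 mod 10. So 8^{11} ≡ 8^{1} ≡ 8 mod 11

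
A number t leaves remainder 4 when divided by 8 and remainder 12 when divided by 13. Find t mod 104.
M = 8 × 13 = 104. M₁ = 13, y₁ ≡ 5 mod 8. M₂ = 8, y₂ ≡ 5 mod 13. t = 4×13×5 + 12×8×5 ≡ 12 mod 104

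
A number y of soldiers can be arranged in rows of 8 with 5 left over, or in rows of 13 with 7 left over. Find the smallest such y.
M = 8 × 13 = 104. M₁ = 13, y₁ ≡ 5 mod 8. M₂ = 8, y₂ ≡ 5 mod 13. y = 5×13×5 + 7×8×5 ≡ 85 mod 104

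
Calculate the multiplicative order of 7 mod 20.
Powers of 7 mod 20: 7^1≡7, 7^2≡9, 7^3≡3, 7^4≡1. So the order of 7 is 4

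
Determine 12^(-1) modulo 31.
Since 31 is prime, by Fermat 12^(-1) ≡ 12^{29} ≡ 13 mod 31. Verify: 12 × 13 = 156 ≡ 1 mod 31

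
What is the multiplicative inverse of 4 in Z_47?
Since 47 is prime, by Fermat 4^(-1) ≡ 4^{45} ≡ 12 mod 47. Verify: 4 × 12 = 48 ≡ 1 mod 47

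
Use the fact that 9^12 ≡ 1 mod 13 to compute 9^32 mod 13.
By Fermat: 9^{12} ≡ 1 mod 13. 32 = 2×12 + 8. So 9^{32} ≡ 9^{8} ≡ 3 mod 13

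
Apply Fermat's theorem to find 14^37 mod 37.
By Fermat: 14^{36} ≡ 1 mod 37. So 14^{37} = 14^{36} · 14^{1} ≡ 14^{1} ≡ 14 mod 37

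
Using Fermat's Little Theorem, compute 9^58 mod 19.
By Fermat: 9^{18} ≡ 1 mod 19. 58 = 3×18 + 4. So 9^{58} ≡ 9^{4} ≡ 6 mod 19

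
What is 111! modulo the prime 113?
(112)! = (111)! × (112) ≡ -1 mod 113. So (111)! ≡ -1 × (112)^(-1) ≡ (-1)×(-1) = 1 mod 113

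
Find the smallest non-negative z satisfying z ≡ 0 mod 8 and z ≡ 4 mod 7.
M = 8 × 7 = 56. M₁ = 7, y₁ ≡ 7 mod 8. M₂ = 8, y₂ ≡ 1 mod 7. z = 0×7×7 + 4×8×1 ≡ 32 mod 56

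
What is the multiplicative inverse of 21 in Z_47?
Since 47 is prime, by Fermat 21^(-1) ≡ 21^{45} ≡ 9 mod 47. Verify: 21 × 9 = 189 ≡ 1 mod 47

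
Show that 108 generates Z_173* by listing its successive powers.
108^1, 108^2, ..., 108^{172} mod 173: [108, 73, 99, 139, 134, 113, 94, 118, 115, 137, 91, 140, 69, 13, 20, 84, 76, 77, 12, 85, 11, 150, 111, 51, 145, 90, 32, 169, 87, 54, 123, 136, 156, 67, 143, 47, 59, 144, 155, 132, 70, 121, 93, 10, 42, 38, 125, 6, 129, 92, 75, 142, 112, 159, 45, 16, 171, 130, 27, 148, 68, 78, 120, 158, 110, 116, 72, 164, 66, 35, 147, 133, 5, 21, 19, 149, 3, 151, 46, 124, 71, 56, 166, 109, 8, 172, 65, 100, 74, 34, 39, 60, 79, 55, 58, 36, 82, 33, 104, 160, 153, 89, 97, 96, 161, 88, 162, 23, 62, 122, 28, 83, 141, 4, 86, 119, 50, 37, 17, 106, 30, 126, 114, 29, 18, 41, 103, 52, 80, 163, 131, 135, 48, 167, 44, 81, 98, 31, 61, 14, 128, 157, 2, 43, 146, 25, 105, 95, 53, 15, 63, 57, 101, 9, 107, 138, 26, 40, 168, 152, 154, 24, 170, 22, 127, 49, 102, 117, 7, 64, 165, 1]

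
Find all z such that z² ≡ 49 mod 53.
The square roots of 49 mod 53 are 46 and 7. Verify: 46² = 2116 ≡ 49 mod 53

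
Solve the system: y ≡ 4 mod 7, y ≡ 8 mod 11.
M = 7 × 11 = 77. M₁ = 11, y₁ ≡ 2 mod 7. M₂ = 7, y₂ ≡ 8 mod 11. y = 4×11×2 + 8×7×8 ≡ 74 mod 77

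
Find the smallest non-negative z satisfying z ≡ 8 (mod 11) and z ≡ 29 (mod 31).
M = 11 × 31 = 341. M₁ = 31, y₁ ≡ 5 (mod 11). M₂ = 11, y₂ ≡ 17 (mod 31). z = 8×31×5 + 29×11×17 ≡ 184 (mod 341)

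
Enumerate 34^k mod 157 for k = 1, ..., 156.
34^1, 34^2, ..., 34^{156} mod 157: [34, 57, 54, 109, 95, 90, 77, 106, 150, 76, 72, 93, 22, 120, 155, 89, 43, 49, 96, 124, 134, 3, 102, 14, 5, 13, 128, 113, 74, 4, 136, 71, 59, 122, 66, 46, 151, 110, 129, 147, 131, 58, 88, 9, 149, 42, 15, 39, 70, 25, 65, 12, 94, 56, 20, 52, 41, 138, 139, 16, 73, 127, 79, 17, 107, 27, 133, 126, 45, 117, 53, 75, 38, 36, 125, 11, 60, 156, 123, 100, 103, 48, 62, 67, 80, 51, 7, 81, 85, 64, 135, 37, 2, 68, 114, 108, 61, 33, 23, 154, 55, 143, 152, 144, 29, 44, 83, 153, 21, 86, 98, 35, 91, 111, 6, 47, 28, 10, 26, 99, 69, 148, 8, 115, 142, 118, 87, 132, 92, 145, 63, 101, 137, 105, 116, 19, 18, 141, 84, 30, 78, 140, 50, 130, 24, 31, 112, 40, 104, 82, 119, 121, 32, 146, 97, 1]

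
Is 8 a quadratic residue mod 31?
By Euler's criterion: 8^{15} ≡ 1 (mod 31). Since this equals 1, 8 is a QR.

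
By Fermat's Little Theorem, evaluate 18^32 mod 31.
By Fermat: 18^{30} ≡ 1 (mod 31). So 18^{32} = 18^{30} · 18^{2} ≡ 18^{2} ≡ 14 (mod 31)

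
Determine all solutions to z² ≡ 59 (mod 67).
The square roots of 59 mod 67 are 40 and 27. Verify: 40² = 1600 ≡ 59 (mod 67)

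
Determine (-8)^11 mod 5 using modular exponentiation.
Using Fermat: (-8)^{4} ≡ 1 mod 5. 11 ≡ 3 mod 4. So (-8)^{11} ≡ (-8)^{3} ≡ 3 mod 5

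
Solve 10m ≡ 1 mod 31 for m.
Since 31 is prime, by Fermat 10^(-1) ≡ 10^{29} ≡ 28 mod 31. Verify: 10 × 28 = 280 ≡ 1 mod 31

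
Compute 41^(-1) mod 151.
Since 151 is prime, by Fermat 41^(-1) ≡ 41^{149} ≡ 70 mod 151. Verify: 41 × 70 = 2870 ≡ 1 mod 151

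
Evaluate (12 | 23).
(12/23) = 12^{11} mod 23 = 1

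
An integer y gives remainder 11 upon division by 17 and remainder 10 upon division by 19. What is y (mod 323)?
M = 17 × 19 = 323. M₁ = 19, y₁ ≡ 9 (mod 17). M₂ = 17, y₂ ≡ 9 (mod 19). y = 11×19×9 + 10×17×9 ≡ 181 (mod 323)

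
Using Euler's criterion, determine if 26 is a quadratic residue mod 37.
By Euler's criterion: 26^{18} ≡ 1 mod 37. Since this equals 1, 26 is a QR.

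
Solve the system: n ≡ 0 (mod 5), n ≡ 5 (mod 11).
M = 5 × 11 = 55. M₁ = 11, y₁ ≡ 1 (mod 5). M₂ = 5, y₂ ≡ 9 (mod 11). n = 0×11×1 + 5×5×9 ≡ 5 (mod 55)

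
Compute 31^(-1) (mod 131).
Since 131 is prime, by Fermat 31^(-1) ≡ 31^{129} ≡ 93 (mod 131). Verify: 31 × 93 = 2883 ≡ 1 (mod 131)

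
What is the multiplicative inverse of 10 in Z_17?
Since 17 is prime, by Fermat 10^(-1) ≡ 10^{15} ≡ 12 mod 17. Verify: 10 × 12 = 120 ≡ 1 mod 17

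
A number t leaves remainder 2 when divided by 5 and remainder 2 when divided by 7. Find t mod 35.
M = 5 × 7 = 35. M₁ = 7, y₁ ≡ 3 mod 5. M₂ = 5, y₂ ≡ 3 mod 7. t = 2×7×3 + 2×5×3 ≡ 2 mod 35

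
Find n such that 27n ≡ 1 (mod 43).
Since 43 is prime, by Fermat 27^(-1) ≡ 27^{41} ≡ 8 (mod 43). Verify: 27 × 8 = 216 ≡ 1 (mod 43)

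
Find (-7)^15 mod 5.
Using Fermat: (-7)^{4} ≡ 1 mod 5. 15 ≡ 3 mod 4. So (-7)^{15} ≡ (-7)^{3} ≡ 2 mod 5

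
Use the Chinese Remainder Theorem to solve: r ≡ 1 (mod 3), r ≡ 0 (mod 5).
M = 3 × 5 = 15. M₁ = 5, y₁ ≡ 2 (mod 3). M₂ = 3, y₂ ≡ 2 (mod 5). r = 1×5×2 + 0×3×2 ≡ 10 (mod 15)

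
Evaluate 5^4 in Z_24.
5^{4} = 625 ≡ 1 mod 24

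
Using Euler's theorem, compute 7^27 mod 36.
By Euler: 7^{12} ≡ 1 mod 36 since gcd(7, 36) = 1. 27 = 2×12 + 3. So 7^{27} ≡ 7^{3} ≡ 19 mod 36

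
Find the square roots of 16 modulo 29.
The square roots of 16 mod 29 are 25 and 4. Verify: 25² = 625 ≡ 16 (mod 29)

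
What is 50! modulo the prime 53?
(52)! = (50)! × (51) × (52) ≡ -1 mod 53. So (50)! ≡ -1 × [(52)(51)]^(-1) ≡ 26 mod 53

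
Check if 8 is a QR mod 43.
By Euler's criterion: 8^{21} ≡ 42 mod 43. Since this equals -1 (≡ 42), 8 is not a QR.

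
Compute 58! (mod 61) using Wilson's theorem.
(60)! = (58)! × (59) × (60) ≡ -1 (mod 61). So (58)! ≡ -1 × [(60)(59)]^(-1) ≡ 30 (mod 61)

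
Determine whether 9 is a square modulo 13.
By Euler's criterion: 9^{6} ≡ 1 (mod 13). Since this equals 1, 9 is a QR.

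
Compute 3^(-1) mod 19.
Since 19 is prime, by Fermat 3^(-1) ≡ 3^{17} ≡ 13 mod 19. Verify: 3 × 13 = 39 ≡ 1 mod 19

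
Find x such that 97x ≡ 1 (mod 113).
Since 113 is prime, by Fermat 97^(-1) ≡ 97^{111} ≡ 7 (mod 113). Verify: 97 × 7 = 679 ≡ 1 (mod 113)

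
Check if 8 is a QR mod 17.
By Euler's criterion: 8^{8} ≡ 1 (mod 17). Since this equals 1, 8 is a QR.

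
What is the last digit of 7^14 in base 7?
By repeated squaring (mod 7): 7^{1}≡0, 7^{2}≡0, 7^{4}≡0, 7^{8}≡0. Then 7^{14} = 7^{8+4+2} ≡ 0 × 0 × 0 ≡ 0 (mod 7)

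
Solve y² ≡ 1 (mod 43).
The square roots of 1 mod 43 are 1 and 42. Verify: 1² = 1 ≡ 1 (mod 43)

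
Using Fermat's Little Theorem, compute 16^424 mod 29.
By Fermat: 16^{28} ≡ 1 mod 29. 424 ≡ 4 mod 28. So 16^{424} ≡ 16^{4} ≡ 25 mod 29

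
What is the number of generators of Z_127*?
Number of primitive roots mod 127 = φ(p-1) = φ(126) = 36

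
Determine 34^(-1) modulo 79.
Since 79 is prime, by Fermat 34^(-1) ≡ 34^{77} ≡ 7 (mod 79). Verify: 34 × 7 = 238 ≡ 1 (mod 79)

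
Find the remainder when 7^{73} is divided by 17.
By Fermat: 7^{16} ≡ 1 (mod 17). 73 = 4×16 + 9. So 7^{73} ≡ 7^{9} ≡ 10 (mod 17)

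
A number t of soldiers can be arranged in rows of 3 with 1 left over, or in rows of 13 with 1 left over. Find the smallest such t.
M = 3 × 13 = 39. M₁ = 13, y₁ ≡ 1 (mod 3). M₂ = 3, y₂ ≡ 9 (mod 13). t = 1×13×1 + 1×3×9 ≡ 1 (mod 39)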